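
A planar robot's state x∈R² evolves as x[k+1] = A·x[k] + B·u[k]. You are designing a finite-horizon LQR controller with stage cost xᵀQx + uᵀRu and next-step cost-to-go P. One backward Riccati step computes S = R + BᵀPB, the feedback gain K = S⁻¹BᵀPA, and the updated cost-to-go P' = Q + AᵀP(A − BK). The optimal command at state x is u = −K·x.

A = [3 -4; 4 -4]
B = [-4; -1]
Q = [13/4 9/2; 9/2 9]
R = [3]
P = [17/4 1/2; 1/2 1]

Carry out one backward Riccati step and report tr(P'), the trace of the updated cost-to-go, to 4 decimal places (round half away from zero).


BᵀP = [-17.5000 -3.0000]
S = R + BᵀPB = [3] + [73.0000] = [76.0000]
BᵀPA = [-64.5000 82.0000]
K = S⁻¹·BᵀPA = [-0.8487 1.0789]
A−BK = [-0.3947 0.3158; 3.1513 -2.9211]
AᵀP(A−BK) = [11.5099 -11.4079; -11.4079 11.5263]
P' = Q + AᵀP(A−BK) = [14.7599 -6.9079; -6.9079 20.5263]
tr(P') = 35.2862

35.2862


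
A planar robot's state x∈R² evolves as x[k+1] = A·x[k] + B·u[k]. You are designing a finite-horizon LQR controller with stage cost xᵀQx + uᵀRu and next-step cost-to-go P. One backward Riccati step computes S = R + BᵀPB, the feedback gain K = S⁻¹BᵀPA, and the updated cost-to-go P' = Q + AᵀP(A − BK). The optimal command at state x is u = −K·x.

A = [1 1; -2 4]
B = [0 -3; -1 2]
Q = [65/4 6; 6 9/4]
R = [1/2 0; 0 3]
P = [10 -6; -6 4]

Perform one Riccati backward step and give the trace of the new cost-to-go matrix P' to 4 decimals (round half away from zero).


22.5578

BᵀP = [6.0000 -4.0000; -42.0000 26.0000]
S = R + BᵀPB = [1/2 0; 0 3] + [4.0000 -26.0000; -26.0000 178.0000] = [4.5000 -26.0000; -26.0000 181.0000]
BᵀPA = [14.0000 -10.0000; -94.0000 62.0000]
K = S⁻¹·BᵀPA = [0.6498 -1.4296; -0.4260 0.1372]
A−BK = [-0.2780 1.4116; -0.4982 2.2960]
AᵀP(A−BK) = [0.8592 -1.0903; -1.0903 3.1986]
P' = Q + AᵀP(A−BK) = [17.1092 4.9097; 4.9097 5.4486]
tr(P') = 22.5578


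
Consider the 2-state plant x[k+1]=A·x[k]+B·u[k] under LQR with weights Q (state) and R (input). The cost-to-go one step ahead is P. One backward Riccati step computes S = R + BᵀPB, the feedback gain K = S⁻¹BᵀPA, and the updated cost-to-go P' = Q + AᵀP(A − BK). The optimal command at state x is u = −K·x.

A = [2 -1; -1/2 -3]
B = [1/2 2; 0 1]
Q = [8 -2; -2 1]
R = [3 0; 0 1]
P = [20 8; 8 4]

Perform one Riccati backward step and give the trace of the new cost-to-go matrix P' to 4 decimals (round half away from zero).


BᵀP = [10.0000 4.0000; 48.0000 20.0000]
S = R + BᵀPB = [3 0; 0 1] + [5.0000 24.0000; 24.0000 116.0000] = [8.0000 24.0000; 24.0000 117.0000]
BᵀPA = [18.0000 -22.0000; 86.0000 -108.0000]
K = S⁻¹·BᵀPA = [0.1167 0.0500; 0.7111 -0.9333]
A−BK = [0.5194 0.8417; -1.2111 -2.0667]
AᵀP(A−BK) = [1.7444 1.3667; 1.3667 4.3000]
P' = Q + AᵀP(A−BK) = [9.7444 -0.6333; -0.6333 5.3000]
tr(P') = 15.0444

15.0444


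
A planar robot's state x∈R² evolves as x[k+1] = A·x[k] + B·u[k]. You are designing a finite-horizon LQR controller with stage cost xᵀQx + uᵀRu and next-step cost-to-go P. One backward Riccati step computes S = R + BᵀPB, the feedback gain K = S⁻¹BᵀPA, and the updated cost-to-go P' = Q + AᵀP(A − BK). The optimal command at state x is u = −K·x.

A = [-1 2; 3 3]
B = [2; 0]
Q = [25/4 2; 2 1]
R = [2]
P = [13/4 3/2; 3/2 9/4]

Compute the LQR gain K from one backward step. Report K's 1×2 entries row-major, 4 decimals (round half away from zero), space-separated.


BᵀP = [6.5000 3.0000]
S = R + BᵀPB = [2] + [13.0000] = [15.0000]
BᵀPA = [2.5000 22.0000]
K = S⁻¹·BᵀPA = [0.1667 1.4667]
A−BK = [-1.3333 -0.9333; 3.0000 3.0000]
AᵀP(A−BK) = [14.0833 14.5833; 14.5833 18.9833]
P' = Q + AᵀP(A−BK) = [20.3333 16.5833; 16.5833 19.9833]
tr(P') = 40.3167

0.1667 1.4667


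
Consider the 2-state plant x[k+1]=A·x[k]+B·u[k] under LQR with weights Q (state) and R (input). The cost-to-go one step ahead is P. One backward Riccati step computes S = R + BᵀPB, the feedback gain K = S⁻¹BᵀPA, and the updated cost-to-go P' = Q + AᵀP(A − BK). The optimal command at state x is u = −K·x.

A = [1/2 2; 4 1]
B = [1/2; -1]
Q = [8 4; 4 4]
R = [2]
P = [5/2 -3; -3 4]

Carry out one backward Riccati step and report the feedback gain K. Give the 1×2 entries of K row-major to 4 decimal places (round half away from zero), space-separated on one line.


BᵀP = [4.2500 -5.5000]
S = R + BᵀPB = [2] + [7.6250] = [9.6250]
BᵀPA = [-19.8750 3.0000]
K = S⁻¹·BᵀPA = [-2.0649 0.3117]
A−BK = [1.5325 1.8442; 1.9351 1.3117]
AᵀP(A−BK) = [11.5844 -0.8052; -0.8052 1.0649]
P' = Q + AᵀP(A−BK) = [19.5844 3.1948; 3.1948 5.0649]
tr(P') = 24.6494

-2.0649 0.3117


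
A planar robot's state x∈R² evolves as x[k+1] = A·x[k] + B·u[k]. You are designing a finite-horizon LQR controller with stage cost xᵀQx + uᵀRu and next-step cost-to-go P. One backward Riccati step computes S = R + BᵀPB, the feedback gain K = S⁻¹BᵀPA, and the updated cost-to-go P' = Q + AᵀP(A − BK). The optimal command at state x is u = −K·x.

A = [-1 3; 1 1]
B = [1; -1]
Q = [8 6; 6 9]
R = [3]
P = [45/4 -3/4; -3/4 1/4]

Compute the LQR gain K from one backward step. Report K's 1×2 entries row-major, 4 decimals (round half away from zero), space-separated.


-0.8125 2.1875

BᵀP = [12.0000 -1.0000]
S = R + BᵀPB = [3] + [13.0000] = [16.0000]
BᵀPA = [-13.0000 35.0000]
K = S⁻¹·BᵀPA = [-0.8125 2.1875]
A−BK = [-0.1875 0.8125; 0.1875 3.1875]
AᵀP(A−BK) = [2.4375 -6.5625; -6.5625 20.4375]
P' = Q + AᵀP(A−BK) = [10.4375 -0.5625; -0.5625 29.4375]
tr(P') = 39.8750


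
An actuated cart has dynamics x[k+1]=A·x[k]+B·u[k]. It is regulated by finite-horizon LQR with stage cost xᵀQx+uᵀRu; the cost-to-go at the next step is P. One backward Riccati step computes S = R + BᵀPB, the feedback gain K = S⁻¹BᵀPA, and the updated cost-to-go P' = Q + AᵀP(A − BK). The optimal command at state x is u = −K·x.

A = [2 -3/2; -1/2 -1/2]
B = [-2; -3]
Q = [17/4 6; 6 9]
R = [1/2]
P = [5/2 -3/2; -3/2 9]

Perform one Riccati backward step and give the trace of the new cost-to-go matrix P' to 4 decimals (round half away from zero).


30.2670

BᵀP = [-0.5000 -24.0000]
S = R + BᵀPB = [1/2] + [73.0000] = [73.5000]
BᵀPA = [11.0000 12.7500]
K = S⁻¹·BᵀPA = [0.1497 0.1735]
A−BK = [2.2993 -1.1531; -0.0510 0.0204]
AᵀP(A−BK) = [13.6037 -6.7832; -6.7832 3.4133]
P' = Q + AᵀP(A−BK) = [17.8537 -0.7832; -0.7832 12.4133]
tr(P') = 30.2670


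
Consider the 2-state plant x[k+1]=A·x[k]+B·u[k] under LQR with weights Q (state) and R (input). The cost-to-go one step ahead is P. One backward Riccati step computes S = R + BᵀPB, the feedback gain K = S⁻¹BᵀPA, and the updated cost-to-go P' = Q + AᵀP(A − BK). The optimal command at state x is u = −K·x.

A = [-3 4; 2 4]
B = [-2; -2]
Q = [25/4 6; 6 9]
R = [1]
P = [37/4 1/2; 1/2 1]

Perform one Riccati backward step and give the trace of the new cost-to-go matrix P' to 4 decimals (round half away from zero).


40.4946

BᵀP = [-19.5000 -3.0000]
S = R + BᵀPB = [1] + [45.0000] = [46.0000]
BᵀPA = [52.5000 -90.0000]
K = S⁻¹·BᵀPA = [1.1413 -1.9565]
A−BK = [-0.7174 0.0870; 4.2826 0.0870]
AᵀP(A−BK) = [21.3315 -2.2826; -2.2826 3.9130]
P' = Q + AᵀP(A−BK) = [27.5815 3.7174; 3.7174 12.9130]
tr(P') = 40.4946


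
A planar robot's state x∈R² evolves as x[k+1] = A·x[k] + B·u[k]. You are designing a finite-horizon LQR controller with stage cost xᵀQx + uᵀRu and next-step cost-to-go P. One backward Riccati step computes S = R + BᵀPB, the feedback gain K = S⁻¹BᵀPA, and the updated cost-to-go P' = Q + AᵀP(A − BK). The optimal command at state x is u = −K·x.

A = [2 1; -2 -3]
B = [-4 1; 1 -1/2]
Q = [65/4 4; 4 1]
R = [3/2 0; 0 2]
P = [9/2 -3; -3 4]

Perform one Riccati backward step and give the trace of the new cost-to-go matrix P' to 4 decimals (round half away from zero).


BᵀP = [-21.0000 16.0000; 6.0000 -5.0000]
S = R + BᵀPB = [3/2 0; 0 2] + [100.0000 -29.0000; -29.0000 8.5000] = [101.5000 -29.0000; -29.0000 10.5000]
BᵀPA = [-74.0000 -69.0000; 22.0000 21.0000]
K = S⁻¹·BᵀPA = [-0.6185 -0.5139; 0.3871 0.5806]
A−BK = [-0.8610 -1.6363; -1.1880 -2.1958]
AᵀP(A−BK) = [3.7175 6.1969; 6.1969 10.8471]
P' = Q + AᵀP(A−BK) = [19.9675 10.1969; 10.1969 11.8471]
tr(P') = 31.8145

31.8145


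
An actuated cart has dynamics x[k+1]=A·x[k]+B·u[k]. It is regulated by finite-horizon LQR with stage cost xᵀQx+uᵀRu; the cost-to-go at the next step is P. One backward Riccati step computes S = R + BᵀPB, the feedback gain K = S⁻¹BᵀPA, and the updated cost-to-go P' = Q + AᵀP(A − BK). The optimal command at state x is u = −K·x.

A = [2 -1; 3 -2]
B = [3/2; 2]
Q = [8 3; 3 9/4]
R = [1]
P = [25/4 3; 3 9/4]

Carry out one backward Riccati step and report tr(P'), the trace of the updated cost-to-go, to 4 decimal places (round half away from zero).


12.9799

BᵀP = [15.3750 9.0000]
S = R + BᵀPB = [1] + [41.0625] = [42.0625]
BᵀPA = [57.7500 -33.3750]
K = S⁻¹·BᵀPA = [1.3730 -0.7935]
A−BK = [-0.0594 0.1902; 0.2541 -0.4131]
AᵀP(A−BK) = [1.9617 -1.1776; -1.1776 0.7682]
P' = Q + AᵀP(A−BK) = [9.9617 1.8224; 1.8224 3.0182]
tr(P') = 12.9799


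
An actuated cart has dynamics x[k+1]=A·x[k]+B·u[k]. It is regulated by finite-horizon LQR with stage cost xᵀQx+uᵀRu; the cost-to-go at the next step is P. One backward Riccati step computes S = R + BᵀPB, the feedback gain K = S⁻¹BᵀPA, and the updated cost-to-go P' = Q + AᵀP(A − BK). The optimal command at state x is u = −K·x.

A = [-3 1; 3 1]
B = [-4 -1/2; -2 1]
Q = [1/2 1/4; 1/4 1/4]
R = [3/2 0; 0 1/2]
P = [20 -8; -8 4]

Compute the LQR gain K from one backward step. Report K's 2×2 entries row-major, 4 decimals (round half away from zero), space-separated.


0.4752 -0.2640 2.9364 0.2735

BᵀP = [-64.0000 24.0000; -18.0000 8.0000]
S = R + BᵀPB = [3/2 0; 0 1/2] + [208.0000 56.0000; 56.0000 17.0000] = [209.5000 56.0000; 56.0000 17.5000]
BᵀPA = [264.0000 -40.0000; 78.0000 -10.0000]
K = S⁻¹·BᵀPA = [0.4752 -0.2640; 2.9364 0.2735]
A−BK = [0.3692 0.0806; 1.0141 0.1985]
AᵀP(A−BK) = [5.4993 0.3734; 0.3734 0.1735]
P' = Q + AᵀP(A−BK) = [5.9993 0.6234; 0.6234 0.4235]
tr(P') = 6.4228


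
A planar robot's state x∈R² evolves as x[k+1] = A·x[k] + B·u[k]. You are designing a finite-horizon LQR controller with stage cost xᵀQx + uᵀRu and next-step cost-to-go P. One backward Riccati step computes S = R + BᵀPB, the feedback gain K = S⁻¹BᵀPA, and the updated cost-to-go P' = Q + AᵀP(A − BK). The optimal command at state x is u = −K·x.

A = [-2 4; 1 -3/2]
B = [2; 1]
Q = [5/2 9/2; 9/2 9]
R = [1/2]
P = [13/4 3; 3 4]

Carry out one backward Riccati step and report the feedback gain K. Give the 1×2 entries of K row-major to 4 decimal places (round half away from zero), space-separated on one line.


BᵀP = [9.5000 10.0000]
S = R + BᵀPB = [1/2] + [29.0000] = [29.5000]
BᵀPA = [-9.0000 23.0000]
K = S⁻¹·BᵀPA = [-0.3051 0.7797]
A−BK = [-1.3898 2.4407; 1.3051 -2.2797]
AᵀP(A−BK) = [2.2542 -3.9831; -3.9831 7.0678]
P' = Q + AᵀP(A−BK) = [4.7542 0.5169; 0.5169 16.0678]
tr(P') = 20.8220

-0.3051 0.7797


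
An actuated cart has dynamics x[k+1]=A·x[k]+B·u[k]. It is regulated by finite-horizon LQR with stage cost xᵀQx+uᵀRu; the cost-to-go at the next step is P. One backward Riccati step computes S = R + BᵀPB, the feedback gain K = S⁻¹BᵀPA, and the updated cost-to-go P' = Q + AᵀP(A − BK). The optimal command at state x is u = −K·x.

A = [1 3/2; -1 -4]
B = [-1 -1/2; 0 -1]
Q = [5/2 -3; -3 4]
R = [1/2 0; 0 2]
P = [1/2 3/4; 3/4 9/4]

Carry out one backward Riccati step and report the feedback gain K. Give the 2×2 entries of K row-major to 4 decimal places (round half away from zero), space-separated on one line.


BᵀP = [-0.5000 -0.7500; -1.0000 -2.6250]
S = R + BᵀPB = [1/2 0; 0 2] + [0.5000 1.0000; 1.0000 3.1250] = [1.0000 1.0000; 1.0000 5.1250]
BᵀPA = [0.2500 2.2500; 1.6250 9.0000]
K = S⁻¹·BᵀPA = [-0.0833 0.6136; 0.3333 1.6364]
A−BK = [1.0833 2.9318; -0.6667 -2.3636]
AᵀP(A−BK) = [0.7292 2.8125; 2.8125 12.0170]
P' = Q + AᵀP(A−BK) = [3.2292 -0.1875; -0.1875 16.0170]
tr(P') = 19.2462

-0.0833 0.6136 0.3333 1.6364


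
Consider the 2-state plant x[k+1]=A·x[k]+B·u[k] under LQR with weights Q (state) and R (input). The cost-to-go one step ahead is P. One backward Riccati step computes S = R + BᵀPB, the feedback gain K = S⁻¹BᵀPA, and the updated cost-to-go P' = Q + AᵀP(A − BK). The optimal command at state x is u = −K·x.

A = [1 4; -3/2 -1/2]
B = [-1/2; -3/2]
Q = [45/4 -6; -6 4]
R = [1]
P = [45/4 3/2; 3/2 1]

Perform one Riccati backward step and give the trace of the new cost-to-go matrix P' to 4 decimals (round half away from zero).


BᵀP = [-7.8750 -2.2500]
S = R + BᵀPB = [1] + [7.3125] = [8.3125]
BᵀPA = [-4.5000 -30.3750]
K = S⁻¹·BᵀPA = [-0.5414 -3.6541]
A−BK = [0.7293 2.1729; -2.3120 -5.9812]
AᵀP(A−BK) = [6.5639 19.5564; 19.5564 63.2556]
P' = Q + AᵀP(A−BK) = [17.8139 13.5564; 13.5564 67.2556]
tr(P') = 85.0695

85.0695


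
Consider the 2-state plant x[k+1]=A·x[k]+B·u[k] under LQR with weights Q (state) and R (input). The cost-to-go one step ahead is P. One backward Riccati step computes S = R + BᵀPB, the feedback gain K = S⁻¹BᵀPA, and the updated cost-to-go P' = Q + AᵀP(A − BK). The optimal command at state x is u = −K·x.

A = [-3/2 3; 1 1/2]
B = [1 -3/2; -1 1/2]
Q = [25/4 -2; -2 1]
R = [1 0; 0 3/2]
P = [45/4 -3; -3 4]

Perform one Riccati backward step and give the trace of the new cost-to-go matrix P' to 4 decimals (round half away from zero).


17.9783

BᵀP = [14.2500 -7.0000; -18.3750 6.5000]
S = R + BᵀPB = [1 0; 0 3/2] + [21.2500 -24.8750; -24.8750 30.8125] = [22.2500 -24.8750; -24.8750 32.3125]
BᵀPA = [-28.3750 39.2500; 34.0625 -51.8750]
K = S⁻¹·BᵀPA = [-0.6943 -0.2208; 0.5197 -1.7754]
A−BK = [-0.0262 0.5577; 0.0459 1.1669]
AᵀP(A−BK) = [0.9105 -1.1659; -1.1659 9.8178]
P' = Q + AᵀP(A−BK) = [7.1605 -3.1659; -3.1659 10.8178]
tr(P') = 17.9783


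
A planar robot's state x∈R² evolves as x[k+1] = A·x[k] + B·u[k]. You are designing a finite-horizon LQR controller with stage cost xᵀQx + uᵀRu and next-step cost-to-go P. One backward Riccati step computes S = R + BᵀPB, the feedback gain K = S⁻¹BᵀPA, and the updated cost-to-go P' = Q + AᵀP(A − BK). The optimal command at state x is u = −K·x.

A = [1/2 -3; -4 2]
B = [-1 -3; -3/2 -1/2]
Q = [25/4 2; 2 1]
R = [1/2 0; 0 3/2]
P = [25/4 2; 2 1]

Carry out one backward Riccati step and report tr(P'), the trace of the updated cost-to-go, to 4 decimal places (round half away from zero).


12.6562

BᵀP = [-9.2500 -3.5000; -19.7500 -6.5000]
S = R + BᵀPB = [1/2 0; 0 3/2] + [14.5000 29.5000; 29.5000 62.5000] = [15.0000 29.5000; 29.5000 64.0000]
BᵀPA = [9.3750 20.7500; 16.1250 46.2500]
K = S⁻¹·BᵀPA = [1.3851 -0.4053; -0.3865 0.9095]
A−BK = [0.7256 -0.6769; -2.1156 1.8468]
AᵀP(A−BK) = [2.8094 -2.2406; -2.2406 2.5968]
P' = Q + AᵀP(A−BK) = [9.0594 -0.2406; -0.2406 3.5968]
tr(P') = 12.6562


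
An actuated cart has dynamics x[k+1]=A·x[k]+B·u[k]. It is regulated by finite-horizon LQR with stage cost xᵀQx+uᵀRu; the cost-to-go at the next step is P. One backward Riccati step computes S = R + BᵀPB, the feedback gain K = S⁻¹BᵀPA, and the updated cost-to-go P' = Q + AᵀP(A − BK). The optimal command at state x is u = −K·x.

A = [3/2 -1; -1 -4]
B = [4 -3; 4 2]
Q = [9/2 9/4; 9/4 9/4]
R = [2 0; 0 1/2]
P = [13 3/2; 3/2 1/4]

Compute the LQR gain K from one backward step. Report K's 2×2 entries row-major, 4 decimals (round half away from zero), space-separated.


BᵀP = [58.0000 7.0000; -36.0000 -4.0000]
S = R + BᵀPB = [2 0; 0 1/2] + [260.0000 -160.0000; -160.0000 100.0000] = [262.0000 -160.0000; -160.0000 100.5000]
BᵀPA = [80.0000 -86.0000; -50.0000 52.0000]
K = S⁻¹·BᵀPA = [0.0547 -0.4419; -0.4104 -0.1860]
A−BK = [0.0499 0.2093; -0.3981 -1.8605]
AᵀP(A−BK) = [0.1026 0.0465; 0.0465 0.6744]
P' = Q + AᵀP(A−BK) = [4.6026 2.2965; 2.2965 2.9244]
tr(P') = 7.5270

0.0547 -0.4419 -0.4104 -0.1860


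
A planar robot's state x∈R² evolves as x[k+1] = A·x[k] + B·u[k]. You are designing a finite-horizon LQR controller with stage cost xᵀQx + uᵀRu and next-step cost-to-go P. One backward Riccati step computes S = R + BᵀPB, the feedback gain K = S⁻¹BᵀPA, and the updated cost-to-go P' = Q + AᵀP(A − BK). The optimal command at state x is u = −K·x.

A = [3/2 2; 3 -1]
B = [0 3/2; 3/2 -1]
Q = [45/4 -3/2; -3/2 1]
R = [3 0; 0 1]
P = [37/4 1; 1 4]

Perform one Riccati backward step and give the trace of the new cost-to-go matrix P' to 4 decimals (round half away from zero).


BᵀP = [1.5000 6.0000; 12.8750 -2.5000]
S = R + BᵀPB = [3 0; 0 1] + [9.0000 -3.7500; -3.7500 21.8125] = [12.0000 -3.7500; -3.7500 22.8125]
BᵀPA = [20.2500 -3.0000; 11.8125 28.2500]
K = S⁻¹·BᵀPA = [1.9495 0.1444; 0.8383 1.2621]
A−BK = [0.2426 0.1069; 0.9141 0.0455]
AᵀP(A−BK) = [16.4339 2.4173; 2.4173 1.7791]
P' = Q + AᵀP(A−BK) = [27.6839 0.9173; 0.9173 2.7791]
tr(P') = 30.4630

30.4630


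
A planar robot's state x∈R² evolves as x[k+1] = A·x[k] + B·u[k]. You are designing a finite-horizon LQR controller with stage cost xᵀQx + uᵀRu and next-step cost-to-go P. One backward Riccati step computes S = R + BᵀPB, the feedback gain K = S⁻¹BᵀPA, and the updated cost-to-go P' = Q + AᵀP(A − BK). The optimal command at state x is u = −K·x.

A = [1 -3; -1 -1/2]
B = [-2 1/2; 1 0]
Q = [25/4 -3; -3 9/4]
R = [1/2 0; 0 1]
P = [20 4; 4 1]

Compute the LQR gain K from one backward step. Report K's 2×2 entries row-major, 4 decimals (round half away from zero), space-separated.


-0.4348 1.6087 0.0290 -0.3406

BᵀP = [-36.0000 -7.0000; 10.0000 2.0000]
S = R + BᵀPB = [1/2 0; 0 1] + [65.0000 -18.0000; -18.0000 5.0000] = [65.5000 -18.0000; -18.0000 6.0000]
BᵀPA = [-29.0000 111.5000; 8.0000 -31.0000]
K = S⁻¹·BᵀPA = [-0.4348 1.6087; 0.0290 -0.3406]
A−BK = [0.1159 0.3877; -0.5652 -2.1087]
AᵀP(A−BK) = [0.1594 -0.1232; -0.1232 2.3225]
P' = Q + AᵀP(A−BK) = [6.4094 -3.1232; -3.1232 4.5725]
tr(P') = 10.9819


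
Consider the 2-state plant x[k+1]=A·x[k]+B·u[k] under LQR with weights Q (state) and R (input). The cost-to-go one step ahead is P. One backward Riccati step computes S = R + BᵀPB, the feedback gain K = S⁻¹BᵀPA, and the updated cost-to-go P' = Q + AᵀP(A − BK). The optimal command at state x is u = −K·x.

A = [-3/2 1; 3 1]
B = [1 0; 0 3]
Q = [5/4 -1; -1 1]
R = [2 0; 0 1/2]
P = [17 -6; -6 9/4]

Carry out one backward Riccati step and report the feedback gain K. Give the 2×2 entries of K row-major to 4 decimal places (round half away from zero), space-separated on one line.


BᵀP = [17.0000 -6.0000; -18.0000 6.7500]
S = R + BᵀPB = [2 0; 0 1/2] + [17.0000 -18.0000; -18.0000 20.2500] = [19.0000 -18.0000; -18.0000 20.7500]
BᵀPA = [-43.5000 11.0000; 47.2500 -11.2500]
K = S⁻¹·BᵀPA = [-0.7420 0.3665; 1.6335 -0.2242]
A−BK = [-0.7580 0.6335; -1.9004 1.6726]
AᵀP(A−BK) = [3.0427 -1.2117; -1.2117 0.6957]
P' = Q + AᵀP(A−BK) = [4.2927 -2.2117; -2.2117 1.6957]
tr(P') = 5.9884

-0.7420 0.3665 1.6335 -0.2242


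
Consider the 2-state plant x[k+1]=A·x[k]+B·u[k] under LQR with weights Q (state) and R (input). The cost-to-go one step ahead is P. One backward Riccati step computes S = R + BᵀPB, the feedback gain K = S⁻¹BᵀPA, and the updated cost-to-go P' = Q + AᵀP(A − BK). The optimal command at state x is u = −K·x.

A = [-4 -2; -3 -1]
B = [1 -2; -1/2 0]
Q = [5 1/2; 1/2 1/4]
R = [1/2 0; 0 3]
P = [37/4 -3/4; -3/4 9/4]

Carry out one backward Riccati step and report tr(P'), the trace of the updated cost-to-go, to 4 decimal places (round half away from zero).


39.2587

BᵀP = [9.6250 -1.8750; -18.5000 1.5000]
S = R + BᵀPB = [1/2 0; 0 3] + [10.5625 -19.2500; -19.2500 37.0000] = [11.0625 -19.2500; -19.2500 40.0000]
BᵀPA = [-32.8750 -17.3750; 69.5000 35.5000]
K = S⁻¹·BᵀPA = [0.3180 -0.1616; 1.8905 0.8097]
A−BK = [-0.5369 -0.2189; -2.8410 -1.0808]
AᵀP(A−BK) = [29.3119 11.6612; 11.6612 4.6968]
P' = Q + AᵀP(A−BK) = [34.3119 12.1612; 12.1612 4.9468]
tr(P') = 39.2587


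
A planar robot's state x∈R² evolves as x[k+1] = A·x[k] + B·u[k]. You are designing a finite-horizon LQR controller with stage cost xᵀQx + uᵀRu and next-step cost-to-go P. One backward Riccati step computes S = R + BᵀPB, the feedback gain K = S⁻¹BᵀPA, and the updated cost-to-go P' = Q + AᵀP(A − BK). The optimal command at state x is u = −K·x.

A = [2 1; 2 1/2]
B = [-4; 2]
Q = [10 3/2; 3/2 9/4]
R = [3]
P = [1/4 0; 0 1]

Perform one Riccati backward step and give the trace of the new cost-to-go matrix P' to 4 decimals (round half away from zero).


17.3864

BᵀP = [-1.0000 2.0000]
S = R + BᵀPB = [3] + [8.0000] = [11.0000]
BᵀPA = [2.0000 0.0000]
K = S⁻¹·BᵀPA = [0.1818 0.0000]
A−BK = [2.7273 1.0000; 1.6364 0.5000]
AᵀP(A−BK) = [4.6364 1.5000; 1.5000 0.5000]
P' = Q + AᵀP(A−BK) = [14.6364 3.0000; 3.0000 2.7500]
tr(P') = 17.3864


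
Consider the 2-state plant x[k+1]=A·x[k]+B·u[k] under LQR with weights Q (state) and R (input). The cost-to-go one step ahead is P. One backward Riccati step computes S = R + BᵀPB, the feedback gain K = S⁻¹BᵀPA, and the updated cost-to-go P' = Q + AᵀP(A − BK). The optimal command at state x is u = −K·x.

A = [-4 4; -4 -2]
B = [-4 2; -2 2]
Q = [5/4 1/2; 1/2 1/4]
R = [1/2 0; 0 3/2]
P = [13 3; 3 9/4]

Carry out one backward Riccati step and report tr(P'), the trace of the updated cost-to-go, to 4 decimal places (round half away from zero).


BᵀP = [-58.0000 -16.5000; 32.0000 10.5000]
S = R + BᵀPB = [1/2 0; 0 3/2] + [265.0000 -149.0000; -149.0000 85.0000] = [265.5000 -149.0000; -149.0000 86.5000]
BᵀPA = [298.0000 -199.0000; -170.0000 107.0000]
K = S⁻¹·BᵀPA = [0.5845 -1.6613; -0.9585 -1.6247]
A−BK = [0.2550 0.6041; -0.9140 -2.0732]
AᵀP(A−BK) = [2.8754 4.8741; 4.8741 12.2403]
P' = Q + AᵀP(A−BK) = [4.1254 5.3741; 5.3741 12.4903]
tr(P') = 16.6157

16.6157


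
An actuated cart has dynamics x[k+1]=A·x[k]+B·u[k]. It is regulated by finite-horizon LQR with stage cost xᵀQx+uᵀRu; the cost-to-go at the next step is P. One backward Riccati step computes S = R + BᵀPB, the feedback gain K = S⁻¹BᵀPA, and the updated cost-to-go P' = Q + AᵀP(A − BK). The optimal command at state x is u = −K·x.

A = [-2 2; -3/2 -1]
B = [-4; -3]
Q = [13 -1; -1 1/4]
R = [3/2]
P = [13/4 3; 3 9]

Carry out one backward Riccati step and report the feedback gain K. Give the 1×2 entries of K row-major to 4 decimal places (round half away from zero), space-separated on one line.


BᵀP = [-22.0000 -39.0000]
S = R + BᵀPB = [3/2] + [205.0000] = [206.5000]
BᵀPA = [102.5000 -5.0000]
K = S⁻¹·BᵀPA = [0.4964 -0.0242]
A−BK = [-0.0145 1.9031; -0.0109 -1.0726]
AᵀP(A−BK) = [0.3723 -0.0182; -0.0182 9.8789]
P' = Q + AᵀP(A−BK) = [13.3723 -1.0182; -1.0182 10.1289]
tr(P') = 23.5012

0.4964 -0.0242


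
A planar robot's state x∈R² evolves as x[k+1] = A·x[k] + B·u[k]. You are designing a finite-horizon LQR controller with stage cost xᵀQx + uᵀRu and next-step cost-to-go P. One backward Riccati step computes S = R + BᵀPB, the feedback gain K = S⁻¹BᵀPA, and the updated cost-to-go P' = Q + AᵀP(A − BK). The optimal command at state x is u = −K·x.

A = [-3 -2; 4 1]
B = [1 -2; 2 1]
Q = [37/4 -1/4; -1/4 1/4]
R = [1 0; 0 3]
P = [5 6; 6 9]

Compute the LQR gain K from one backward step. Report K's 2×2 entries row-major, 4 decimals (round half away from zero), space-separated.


0.8411 -0.0701 1.0514 0.5374

BᵀP = [17.0000 24.0000; -4.0000 -3.0000]
S = R + BᵀPB = [1 0; 0 3] + [65.0000 -10.0000; -10.0000 5.0000] = [66.0000 -10.0000; -10.0000 8.0000]
BᵀPA = [45.0000 -10.0000; 0.0000 5.0000]
K = S⁻¹·BᵀPA = [0.8411 -0.0701; 1.0514 0.5374]
A−BK = [-1.7383 -0.8551; 1.2664 0.6028]
AᵀP(A−BK) = [7.1495 3.1542; 3.1542 1.6121]
P' = Q + AᵀP(A−BK) = [16.3995 2.9042; 2.9042 1.8621]
tr(P') = 18.2617


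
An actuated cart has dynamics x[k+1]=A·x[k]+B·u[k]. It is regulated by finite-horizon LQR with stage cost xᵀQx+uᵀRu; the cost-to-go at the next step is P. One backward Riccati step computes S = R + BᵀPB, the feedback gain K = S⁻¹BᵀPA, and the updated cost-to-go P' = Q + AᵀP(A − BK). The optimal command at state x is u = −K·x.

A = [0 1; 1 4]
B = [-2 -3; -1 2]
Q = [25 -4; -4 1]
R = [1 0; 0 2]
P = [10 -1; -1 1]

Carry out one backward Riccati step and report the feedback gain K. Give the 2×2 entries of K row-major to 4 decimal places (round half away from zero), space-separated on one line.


BᵀP = [-19.0000 1.0000; -32.0000 5.0000]
S = R + BᵀPB = [1 0; 0 2] + [37.0000 59.0000; 59.0000 106.0000] = [38.0000 59.0000; 59.0000 108.0000]
BᵀPA = [1.0000 -15.0000; 5.0000 -12.0000]
K = S⁻¹·BᵀPA = [-0.3002 -1.4639; 0.2103 0.6886]
A−BK = [0.0305 0.1380; 0.2793 1.1589]
AᵀP(A−BK) = [0.2488 1.0209; 1.0209 4.3050]
P' = Q + AᵀP(A−BK) = [25.2488 -2.9791; -2.9791 5.3050]
tr(P') = 30.5538

-0.3002 -1.4639 0.2103 0.6886


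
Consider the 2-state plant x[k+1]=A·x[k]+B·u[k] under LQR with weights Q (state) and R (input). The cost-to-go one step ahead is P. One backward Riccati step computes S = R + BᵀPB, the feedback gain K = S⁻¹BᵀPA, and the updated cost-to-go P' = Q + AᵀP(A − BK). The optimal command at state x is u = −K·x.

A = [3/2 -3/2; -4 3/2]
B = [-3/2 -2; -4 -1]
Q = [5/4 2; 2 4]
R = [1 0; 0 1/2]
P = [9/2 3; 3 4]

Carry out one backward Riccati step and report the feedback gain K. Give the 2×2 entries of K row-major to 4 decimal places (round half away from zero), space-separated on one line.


BᵀP = [-18.7500 -20.5000; -12.0000 -10.0000]
S = R + BᵀPB = [1 0; 0 1/2] + [110.1250 58.0000; 58.0000 34.0000] = [111.1250 58.0000; 58.0000 34.5000]
BᵀPA = [53.8750 -2.6250; 22.0000 3.0000]
K = S⁻¹·BᵀPA = [1.2403 -0.5631; -1.4474 1.0337]
A−BK = [0.4656 -0.2774; -0.4864 0.2812]
AᵀP(A−BK) = [3.1487 -1.7772; -1.7772 1.0458]
P' = Q + AᵀP(A−BK) = [4.3987 0.2228; 0.2228 5.0458]
tr(P') = 9.4446

1.2403 -0.5631 -1.4474 1.0337


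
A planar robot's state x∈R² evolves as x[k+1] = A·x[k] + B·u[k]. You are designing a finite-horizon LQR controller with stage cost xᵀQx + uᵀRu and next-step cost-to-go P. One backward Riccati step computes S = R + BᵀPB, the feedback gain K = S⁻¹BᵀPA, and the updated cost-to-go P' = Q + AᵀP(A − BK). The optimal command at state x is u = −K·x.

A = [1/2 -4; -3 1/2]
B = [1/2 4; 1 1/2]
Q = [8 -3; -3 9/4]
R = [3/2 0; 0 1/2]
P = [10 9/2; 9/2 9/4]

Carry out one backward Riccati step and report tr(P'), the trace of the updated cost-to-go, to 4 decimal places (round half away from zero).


BᵀP = [9.5000 4.5000; 42.2500 19.1250]
S = R + BᵀPB = [3/2 0; 0 1/2] + [9.2500 40.2500; 40.2500 178.5625] = [10.7500 40.2500; 40.2500 179.0625]
BᵀPA = [-8.7500 -35.7500; -36.2500 -159.4375]
K = S⁻¹·BᵀPA = [-0.3534 0.0521; -0.1230 -0.9021]
A−BK = [1.1687 -0.4176; -2.5851 0.8990]
AᵀP(A−BK) = [1.6988 -0.4957; -0.4957 0.5945]
P' = Q + AᵀP(A−BK) = [9.6988 -3.4957; -3.4957 2.8445]
tr(P') = 12.5433

12.5433


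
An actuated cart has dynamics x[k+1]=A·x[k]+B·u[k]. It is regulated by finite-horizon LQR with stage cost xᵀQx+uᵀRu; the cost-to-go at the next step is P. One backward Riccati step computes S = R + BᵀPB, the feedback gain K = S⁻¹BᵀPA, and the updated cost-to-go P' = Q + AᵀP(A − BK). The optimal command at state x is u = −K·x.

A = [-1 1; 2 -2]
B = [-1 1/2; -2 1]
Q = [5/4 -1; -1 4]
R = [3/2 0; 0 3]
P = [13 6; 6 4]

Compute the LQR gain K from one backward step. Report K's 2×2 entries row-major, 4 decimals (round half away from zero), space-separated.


-0.0491 0.0491 0.0123 -0.0123

BᵀP = [-25.0000 -14.0000; 12.5000 7.0000]
S = R + BᵀPB = [3/2 0; 0 3] + [53.0000 -26.5000; -26.5000 13.2500] = [54.5000 -26.5000; -26.5000 16.2500]
BᵀPA = [-3.0000 3.0000; 1.5000 -1.5000]
K = S⁻¹·BᵀPA = [-0.0491 0.0491; 0.0123 -0.0123]
A−BK = [-1.0552 1.0552; 1.8896 -1.8896]
AᵀP(A−BK) = [4.8344 -4.8344; -4.8344 4.8344]
P' = Q + AᵀP(A−BK) = [6.0844 -5.8344; -5.8344 8.8344]
tr(P') = 14.9187


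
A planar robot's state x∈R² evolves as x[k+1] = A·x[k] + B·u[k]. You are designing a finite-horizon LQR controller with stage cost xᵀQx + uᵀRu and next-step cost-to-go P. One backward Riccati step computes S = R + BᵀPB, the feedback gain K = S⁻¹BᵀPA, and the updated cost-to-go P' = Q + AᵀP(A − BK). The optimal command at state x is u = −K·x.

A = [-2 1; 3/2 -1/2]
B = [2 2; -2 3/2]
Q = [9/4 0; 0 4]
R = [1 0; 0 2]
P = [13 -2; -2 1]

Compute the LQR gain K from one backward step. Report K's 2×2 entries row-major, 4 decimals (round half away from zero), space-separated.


BᵀP = [30.0000 -6.0000; 23.0000 -2.5000]
S = R + BᵀPB = [1 0; 0 2] + [72.0000 51.0000; 51.0000 42.2500] = [73.0000 51.0000; 51.0000 44.2500]
BᵀPA = [-69.0000 33.0000; -49.7500 24.2500]
K = S⁻¹·BᵀPA = [-0.8200 0.3552; -0.1792 0.1387]
A−BK = [-0.0016 0.0123; 0.1287 0.0024]
AᵀP(A−BK) = [0.7541 -0.3441; -0.3441 0.1665]
P' = Q + AᵀP(A−BK) = [3.0041 -0.3441; -0.3441 4.1665]
tr(P') = 7.1705

-0.8200 0.3552 -0.1792 0.1387


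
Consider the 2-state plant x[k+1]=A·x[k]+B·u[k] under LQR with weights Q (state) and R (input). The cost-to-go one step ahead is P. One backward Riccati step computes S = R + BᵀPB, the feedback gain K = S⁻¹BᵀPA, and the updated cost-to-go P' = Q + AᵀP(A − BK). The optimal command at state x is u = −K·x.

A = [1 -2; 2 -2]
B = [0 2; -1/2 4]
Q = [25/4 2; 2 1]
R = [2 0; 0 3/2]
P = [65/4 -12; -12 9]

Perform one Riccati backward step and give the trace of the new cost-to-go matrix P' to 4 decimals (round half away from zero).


9.6891

BᵀP = [6.0000 -4.5000; -15.5000 12.0000]
S = R + BᵀPB = [2 0; 0 3/2] + [2.2500 -6.0000; -6.0000 17.0000] = [4.2500 -6.0000; -6.0000 18.5000]
BᵀPA = [-3.0000 -3.0000; 8.5000 7.0000]
K = S⁻¹·BᵀPA = [-0.1056 -0.3167; 0.4252 0.2757]
A−BK = [0.1496 -2.5513; 0.2463 -3.2610]
AᵀP(A−BK) = [0.3189 0.2067; 0.2067 2.1202]
P' = Q + AᵀP(A−BK) = [6.5689 2.2067; 2.2067 3.1202]
tr(P') = 9.6891


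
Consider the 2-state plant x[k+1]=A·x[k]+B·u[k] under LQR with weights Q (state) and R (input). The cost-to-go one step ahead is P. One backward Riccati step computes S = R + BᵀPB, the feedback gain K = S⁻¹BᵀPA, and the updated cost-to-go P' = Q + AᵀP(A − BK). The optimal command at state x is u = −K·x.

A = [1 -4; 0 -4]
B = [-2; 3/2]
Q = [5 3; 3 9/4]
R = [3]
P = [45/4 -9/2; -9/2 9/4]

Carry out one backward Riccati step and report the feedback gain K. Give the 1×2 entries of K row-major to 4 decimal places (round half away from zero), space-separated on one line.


BᵀP = [-29.2500 12.3750]
S = R + BᵀPB = [3] + [77.0625] = [80.0625]
BᵀPA = [-29.2500 67.5000]
K = S⁻¹·BᵀPA = [-0.3653 0.8431]
A−BK = [0.2693 -2.3138; 0.5480 -5.2646]
AᵀP(A−BK) = [0.5638 -2.3396; -2.3396 15.0913]
P' = Q + AᵀP(A−BK) = [5.5638 0.6604; 0.6604 17.3413]
tr(P') = 22.9052

-0.3653 0.8431


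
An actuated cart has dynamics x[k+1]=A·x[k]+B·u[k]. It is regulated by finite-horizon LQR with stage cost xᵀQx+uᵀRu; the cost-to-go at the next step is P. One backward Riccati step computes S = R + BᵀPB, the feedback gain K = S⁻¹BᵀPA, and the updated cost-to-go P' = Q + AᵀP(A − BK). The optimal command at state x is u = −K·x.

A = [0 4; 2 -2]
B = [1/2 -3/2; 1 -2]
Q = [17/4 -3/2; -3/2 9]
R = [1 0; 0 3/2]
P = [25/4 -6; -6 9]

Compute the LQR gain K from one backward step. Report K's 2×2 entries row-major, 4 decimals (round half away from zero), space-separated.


BᵀP = [-2.8750 6.0000; 2.6250 -9.0000]
S = R + BᵀPB = [1 0; 0 3/2] + [4.5625 -7.6875; -7.6875 14.0625] = [5.5625 -7.6875; -7.6875 15.5625]
BᵀPA = [12.0000 -23.5000; -18.0000 28.5000]
K = S⁻¹·BᵀPA = [1.7611 -5.3379; -0.2867 -0.8055]
A−BK = [-1.3106 5.4608; -0.3345 1.7270]
AᵀP(A−BK) = [9.7065 -34.4437; -34.4437 129.5154]
P' = Q + AᵀP(A−BK) = [13.9565 -35.9437; -35.9437 138.5154]
tr(P') = 152.4718

1.7611 -5.3379 -0.2867 -0.8055


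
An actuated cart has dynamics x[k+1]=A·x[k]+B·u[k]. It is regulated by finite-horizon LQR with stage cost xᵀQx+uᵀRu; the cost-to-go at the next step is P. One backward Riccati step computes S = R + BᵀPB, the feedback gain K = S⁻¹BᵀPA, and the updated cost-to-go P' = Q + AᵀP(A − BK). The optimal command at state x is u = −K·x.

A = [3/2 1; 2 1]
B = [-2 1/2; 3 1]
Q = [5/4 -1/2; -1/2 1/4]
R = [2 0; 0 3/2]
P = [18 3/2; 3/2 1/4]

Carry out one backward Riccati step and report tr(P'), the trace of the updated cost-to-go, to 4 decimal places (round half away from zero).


BᵀP = [-31.5000 -2.2500; 10.5000 1.0000]
S = R + BᵀPB = [2 0; 0 3/2] + [56.2500 -18.0000; -18.0000 6.2500] = [58.2500 -18.0000; -18.0000 7.7500]
BᵀPA = [-51.7500 -33.7500; 17.7500 11.5000]
K = S⁻¹·BᵀPA = [-0.6400 -0.4282; 0.8038 0.4895]
A−BK = [-0.1820 -0.1010; 3.1162 1.7950]
AᵀP(A−BK) = [3.1111 1.9053; 1.9053 1.1712]
P' = Q + AᵀP(A−BK) = [4.3611 1.4053; 1.4053 1.4212]
tr(P') = 5.7822

5.7822


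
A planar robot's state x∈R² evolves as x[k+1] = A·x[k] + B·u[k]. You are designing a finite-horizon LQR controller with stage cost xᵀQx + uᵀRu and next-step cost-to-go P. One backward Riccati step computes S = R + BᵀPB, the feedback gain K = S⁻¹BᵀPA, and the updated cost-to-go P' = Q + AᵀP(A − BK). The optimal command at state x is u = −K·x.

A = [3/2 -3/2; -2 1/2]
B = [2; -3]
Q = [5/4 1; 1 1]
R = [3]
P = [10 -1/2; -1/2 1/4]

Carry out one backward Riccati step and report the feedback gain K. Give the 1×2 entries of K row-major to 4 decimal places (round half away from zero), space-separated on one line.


0.6976 -0.6463

BᵀP = [21.5000 -1.7500]
S = R + BᵀPB = [3] + [48.2500] = [51.2500]
BᵀPA = [35.7500 -33.1250]
K = S⁻¹·BᵀPA = [0.6976 -0.6463]
A−BK = [0.1049 -0.2073; 0.0927 -1.4390]
AᵀP(A−BK) = [1.5622 -1.5183; -1.5183 1.9024]
P' = Q + AᵀP(A−BK) = [2.8122 -0.5183; -0.5183 2.9024]
tr(P') = 5.7146


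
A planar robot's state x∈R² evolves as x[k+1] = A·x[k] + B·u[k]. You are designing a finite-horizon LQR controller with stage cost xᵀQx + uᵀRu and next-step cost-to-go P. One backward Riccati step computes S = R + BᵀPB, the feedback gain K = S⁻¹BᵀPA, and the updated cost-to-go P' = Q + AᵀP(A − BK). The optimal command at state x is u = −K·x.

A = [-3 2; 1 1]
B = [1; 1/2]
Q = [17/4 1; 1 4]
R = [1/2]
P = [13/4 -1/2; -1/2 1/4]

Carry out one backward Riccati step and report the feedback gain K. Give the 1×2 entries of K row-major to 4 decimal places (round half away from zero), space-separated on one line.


-2.8302 1.6981

BᵀP = [3.0000 -0.3750]
S = R + BᵀPB = [1/2] + [2.8125] = [3.3125]
BᵀPA = [-9.3750 5.6250]
K = S⁻¹·BᵀPA = [-2.8302 1.6981]
A−BK = [-0.1698 0.3019; 2.4151 0.1509]
AᵀP(A−BK) = [5.9670 -2.8302; -2.8302 1.6981]
P' = Q + AᵀP(A−BK) = [10.2170 -1.8302; -1.8302 5.6981]
tr(P') = 15.9151


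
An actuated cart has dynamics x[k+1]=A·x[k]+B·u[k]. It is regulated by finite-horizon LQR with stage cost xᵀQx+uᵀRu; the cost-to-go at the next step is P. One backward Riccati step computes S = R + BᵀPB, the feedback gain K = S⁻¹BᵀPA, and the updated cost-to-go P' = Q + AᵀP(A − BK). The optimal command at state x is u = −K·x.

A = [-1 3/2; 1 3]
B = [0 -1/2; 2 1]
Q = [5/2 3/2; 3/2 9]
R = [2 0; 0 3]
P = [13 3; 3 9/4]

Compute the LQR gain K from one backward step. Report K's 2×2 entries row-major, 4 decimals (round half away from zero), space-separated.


BᵀP = [6.0000 4.5000; -3.5000 0.7500]
S = R + BᵀPB = [2 0; 0 3] + [9.0000 1.5000; 1.5000 2.5000] = [11.0000 1.5000; 1.5000 5.5000]
BᵀPA = [-1.5000 22.5000; 4.2500 -3.0000]
K = S⁻¹·BᵀPA = [-0.2511 2.2017; 0.8412 -1.1459]
A−BK = [-0.5794 0.9270; 0.6609 -0.2575]
AᵀP(A−BK) = [5.2983 -9.0773; -9.0773 23.5236]
P' = Q + AᵀP(A−BK) = [7.7983 -7.5773; -7.5773 32.5236]
tr(P') = 40.3219

-0.2511 2.2017 0.8412 -1.1459


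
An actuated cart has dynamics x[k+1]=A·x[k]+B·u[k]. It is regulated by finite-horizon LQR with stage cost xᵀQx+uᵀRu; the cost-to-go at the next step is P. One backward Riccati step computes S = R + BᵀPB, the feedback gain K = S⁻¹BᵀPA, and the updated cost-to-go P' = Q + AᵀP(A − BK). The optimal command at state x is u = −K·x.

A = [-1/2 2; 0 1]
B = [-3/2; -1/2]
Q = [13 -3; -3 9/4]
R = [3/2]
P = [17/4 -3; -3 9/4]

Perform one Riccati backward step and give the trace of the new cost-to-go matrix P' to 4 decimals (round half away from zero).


17.0247

BᵀP = [-4.8750 3.3750]
S = R + BᵀPB = [3/2] + [5.6250] = [7.1250]
BᵀPA = [2.4375 -6.3750]
K = S⁻¹·BᵀPA = [0.3421 -0.8947]
A−BK = [0.0132 0.6579; 0.1711 0.5526]
AᵀP(A−BK) = [0.2286 -0.5691; -0.5691 1.5461]
P' = Q + AᵀP(A−BK) = [13.2286 -3.5691; -3.5691 3.7961]
tr(P') = 17.0247


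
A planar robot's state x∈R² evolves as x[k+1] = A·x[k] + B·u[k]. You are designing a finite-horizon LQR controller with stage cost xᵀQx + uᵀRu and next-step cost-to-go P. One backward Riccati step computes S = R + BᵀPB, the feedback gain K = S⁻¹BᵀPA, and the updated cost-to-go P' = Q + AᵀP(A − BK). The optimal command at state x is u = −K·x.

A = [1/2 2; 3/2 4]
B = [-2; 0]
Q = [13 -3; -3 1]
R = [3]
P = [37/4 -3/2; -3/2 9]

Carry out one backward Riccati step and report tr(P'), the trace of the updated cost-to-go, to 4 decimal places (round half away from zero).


175.1234

BᵀP = [-18.5000 3.0000]
S = R + BᵀPB = [3] + [37.0000] = [40.0000]
BᵀPA = [-4.7500 -25.0000]
K = S⁻¹·BᵀPA = [-0.1188 -0.6250]
A−BK = [0.2625 0.7500; 1.5000 4.0000]
AᵀP(A−BK) = [19.7484 52.7813; 52.7813 141.3750]
P' = Q + AᵀP(A−BK) = [32.7484 49.7813; 49.7813 142.3750]
tr(P') = 175.1234


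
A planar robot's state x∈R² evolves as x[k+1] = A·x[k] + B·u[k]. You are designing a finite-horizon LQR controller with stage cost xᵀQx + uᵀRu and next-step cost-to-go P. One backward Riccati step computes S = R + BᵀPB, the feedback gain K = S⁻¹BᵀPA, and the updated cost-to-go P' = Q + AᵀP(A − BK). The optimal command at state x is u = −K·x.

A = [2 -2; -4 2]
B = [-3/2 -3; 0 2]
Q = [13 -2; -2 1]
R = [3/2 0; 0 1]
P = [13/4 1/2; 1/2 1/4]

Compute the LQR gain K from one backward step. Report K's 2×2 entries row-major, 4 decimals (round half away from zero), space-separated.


0.1343 0.0970 -0.6045 0.5634

BᵀP = [-4.8750 -0.7500; -8.7500 -1.0000]
S = R + BᵀPB = [3/2 0; 0 1] + [7.3125 13.1250; 13.1250 24.2500] = [8.8125 13.1250; 13.1250 25.2500]
BᵀPA = [-6.7500 8.2500; -13.5000 15.5000]
K = S⁻¹·BᵀPA = [0.1343 0.0970; -0.6045 0.5634]
A−BK = [0.3881 -0.1642; -2.7910 0.8731]
AᵀP(A−BK) = [1.7463 -0.7388; -0.7388 0.4664]
P' = Q + AᵀP(A−BK) = [14.7463 -2.7388; -2.7388 1.4664]
tr(P') = 16.2127


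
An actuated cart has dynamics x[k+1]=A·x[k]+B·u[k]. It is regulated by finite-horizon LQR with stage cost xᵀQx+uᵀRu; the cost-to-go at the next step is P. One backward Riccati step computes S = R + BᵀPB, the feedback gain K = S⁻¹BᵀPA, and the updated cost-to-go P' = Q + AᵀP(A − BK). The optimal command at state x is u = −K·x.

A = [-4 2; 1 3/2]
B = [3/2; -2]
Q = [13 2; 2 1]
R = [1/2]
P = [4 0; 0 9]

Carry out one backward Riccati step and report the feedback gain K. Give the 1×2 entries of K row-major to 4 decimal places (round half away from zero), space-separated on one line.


BᵀP = [6.0000 -18.0000]
S = R + BᵀPB = [1/2] + [45.0000] = [45.5000]
BᵀPA = [-42.0000 -15.0000]
K = S⁻¹·BᵀPA = [-0.9231 -0.3297]
A−BK = [-2.6154 2.4945; -0.8462 0.8407]
AᵀP(A−BK) = [34.2308 -32.3462; -32.3462 31.3049]
P' = Q + AᵀP(A−BK) = [47.2308 -30.3462; -30.3462 32.3049]
tr(P') = 79.5357

-0.9231 -0.3297


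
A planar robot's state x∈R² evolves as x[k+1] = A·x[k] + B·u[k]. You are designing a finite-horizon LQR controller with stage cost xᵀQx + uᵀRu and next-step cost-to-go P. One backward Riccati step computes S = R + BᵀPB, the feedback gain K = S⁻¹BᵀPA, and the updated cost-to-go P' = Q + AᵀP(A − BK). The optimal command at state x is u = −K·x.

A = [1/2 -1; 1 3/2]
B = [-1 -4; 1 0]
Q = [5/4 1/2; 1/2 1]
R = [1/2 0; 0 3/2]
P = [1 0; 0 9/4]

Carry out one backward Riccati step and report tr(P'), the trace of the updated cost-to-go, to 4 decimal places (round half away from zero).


BᵀP = [-1.0000 2.2500; -4.0000 0.0000]
S = R + BᵀPB = [1/2 0; 0 3/2] + [3.2500 4.0000; 4.0000 16.0000] = [3.7500 4.0000; 4.0000 17.5000]
BᵀPA = [1.7500 4.3750; -2.0000 4.0000]
K = S⁻¹·BᵀPA = [0.7783 1.2204; -0.2922 -0.0504]
A−BK = [0.1096 0.0189; 0.2217 0.2796]
AᵀP(A−BK) = [0.5535 0.6385; 0.6385 0.9247]
P' = Q + AᵀP(A−BK) = [1.8035 1.1385; 1.1385 1.9247]
tr(P') = 3.7283

3.7283
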